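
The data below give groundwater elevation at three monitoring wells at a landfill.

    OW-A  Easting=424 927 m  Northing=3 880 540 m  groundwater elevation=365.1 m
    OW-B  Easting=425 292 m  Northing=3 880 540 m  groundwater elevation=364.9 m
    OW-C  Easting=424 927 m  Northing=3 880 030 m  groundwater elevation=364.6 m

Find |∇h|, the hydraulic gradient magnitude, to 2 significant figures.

∂h/∂x = (364.9 − 365.1) / (425292 − 424927) = -0.0005479
∂h/∂y = (364.6 − 365.1) / (3880030 − 3880540) = +0.0009804
|∇h| = √(-0.0005479² + 0.0009804²) = 0.001123

0.0011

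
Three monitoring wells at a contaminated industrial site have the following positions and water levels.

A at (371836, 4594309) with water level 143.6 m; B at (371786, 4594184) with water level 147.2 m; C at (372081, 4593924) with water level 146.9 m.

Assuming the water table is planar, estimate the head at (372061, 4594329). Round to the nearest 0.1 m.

138.8 m

With h = a·x + b·y + c and A as origin, the differences give:
  (-50)·a + (-125)·b = +3.6
  245·a + (-385)·b = +3.3
Eliminate b (×(-385) and ×(-125), subtract): 49875·a = -973.50 → a = ∂h/∂x = -0.01952
Back-substitute: b = ∂h/∂y = -0.02099.
h(372061, 4594329) = 143.6 + (-0.01952)·(225) + (-0.02099)·(20) = 143.6 -4.392 -0.420 = 138.788 m.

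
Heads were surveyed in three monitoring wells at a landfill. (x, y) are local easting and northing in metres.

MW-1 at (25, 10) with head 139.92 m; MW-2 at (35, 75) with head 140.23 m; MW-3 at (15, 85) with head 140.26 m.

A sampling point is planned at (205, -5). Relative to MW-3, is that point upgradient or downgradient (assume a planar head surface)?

Taking MW-1 as reference: MW-2−MW-1 = (10, 65, +0.31); MW-3−MW-1 = (-10, 75, +0.34).
Determinant of the coordinate differences = 10·75 − (-10)·65 = 1400.
∂h/∂x = [(+0.31)·75 − (+0.34)·65] / 1400 = +0.0008214
∂h/∂y = [10·(+0.34) − (-10)·(+0.31)] / 1400 = +0.004643
Head at (205, -5) = 139.92 + (+0.0008214)·(180) + (+0.004643)·(-15) = 140.00 m.
That is lower than the 140.26 m at MW-3, so the point is downgradient.

downgradient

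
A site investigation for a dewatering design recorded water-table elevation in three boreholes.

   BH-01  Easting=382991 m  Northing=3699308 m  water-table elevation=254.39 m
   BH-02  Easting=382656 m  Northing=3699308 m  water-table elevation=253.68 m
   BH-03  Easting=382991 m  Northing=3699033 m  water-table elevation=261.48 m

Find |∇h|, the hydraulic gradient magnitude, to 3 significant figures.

∂h/∂x = (253.68 − 254.39) / (382656 − 382991) = +0.002119
∂h/∂y = (261.48 − 254.39) / (3699033 − 3699308) = -0.02578
|∇h| = √(0.002119² + -0.02578²) = 0.02587

0.0259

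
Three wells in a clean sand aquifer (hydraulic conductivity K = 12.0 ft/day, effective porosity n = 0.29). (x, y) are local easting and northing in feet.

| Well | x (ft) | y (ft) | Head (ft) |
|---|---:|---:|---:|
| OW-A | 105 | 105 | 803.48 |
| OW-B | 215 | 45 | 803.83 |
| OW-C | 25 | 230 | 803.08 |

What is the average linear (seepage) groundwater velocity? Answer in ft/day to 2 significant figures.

0.12 ft/day

With h = a·x + b·y + c and OW-A as origin, the differences give:
  110·a + (-60)·b = +0.35
  (-80)·a + 125·b = -0.40
Eliminate b (×125 and ×(-60), subtract): 8950·a = 19.750 → a = ∂h/∂x = +0.002207
Back-substitute: b = ∂h/∂y = -0.001788.
|∇h| = √(0.002207² + -0.001788²) = 0.00284
Seepage velocity v = K·i/n = 12.0 × 0.00284 / 0.29 = 0.1175 ft/day.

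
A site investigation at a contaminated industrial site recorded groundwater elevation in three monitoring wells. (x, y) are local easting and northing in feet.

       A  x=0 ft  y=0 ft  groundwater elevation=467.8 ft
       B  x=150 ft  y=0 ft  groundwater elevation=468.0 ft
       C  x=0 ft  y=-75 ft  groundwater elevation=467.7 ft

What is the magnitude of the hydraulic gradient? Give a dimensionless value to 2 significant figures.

0.0019

∂h/∂x = (468.0 − 467.8) / (150 − 0) = +0.001333
∂h/∂y = (467.7 − 467.8) / (-75 − 0) = +0.001333
|∇h| = √(0.001333² + 0.001333²) = 0.001885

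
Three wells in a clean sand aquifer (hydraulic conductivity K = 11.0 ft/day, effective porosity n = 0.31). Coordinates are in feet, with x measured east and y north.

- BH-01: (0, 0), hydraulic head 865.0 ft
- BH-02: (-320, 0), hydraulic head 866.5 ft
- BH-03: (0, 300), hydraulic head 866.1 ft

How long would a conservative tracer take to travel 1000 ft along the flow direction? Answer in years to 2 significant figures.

∂h/∂x = (866.5 − 865.0) / (-320 − 0) = -0.004687
∂h/∂y = (866.1 − 865.0) / (300 − 0) = +0.003667
|∇h| = √(-0.004687² + 0.003667²) = 0.005951
Seepage velocity v = K·i/n = 11.0 × 0.005951 / 0.31 = 0.2112 ft/day.
t = 1000 / 0.2112 = 4735 days = 13 years.

13 years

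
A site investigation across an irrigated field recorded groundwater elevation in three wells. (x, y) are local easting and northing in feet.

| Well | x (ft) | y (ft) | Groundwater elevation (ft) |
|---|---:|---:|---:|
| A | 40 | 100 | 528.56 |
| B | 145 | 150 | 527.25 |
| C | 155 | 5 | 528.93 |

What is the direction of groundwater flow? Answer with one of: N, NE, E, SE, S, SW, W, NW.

With h = a·x + b·y + c and A as origin, the differences give:
  105·a + 50·b = -1.31
  115·a + (-95)·b = +0.37
Eliminate b (×(-95) and ×50, subtract): -15725·a = 105.950 → a = ∂h/∂x = -0.006738
Back-substitute: b = ∂h/∂y = -0.01205.
Flow = −∇h = (+0.006738 east, +0.01205 north), which points northeast.

NE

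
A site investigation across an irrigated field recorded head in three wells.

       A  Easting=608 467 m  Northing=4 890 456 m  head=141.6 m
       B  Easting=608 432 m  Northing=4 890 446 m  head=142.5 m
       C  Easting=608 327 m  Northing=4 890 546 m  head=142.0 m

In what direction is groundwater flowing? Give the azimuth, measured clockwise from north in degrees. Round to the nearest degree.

Taking A as reference: B−A = (-35, -10, +0.9); C−A = (-140, 90, +0.4).
Solve a·Δx + b·Δy = Δh: det = (-35)·90 − (-140)·(-10) = -4550.
∂h/∂x = [(+0.9)·90 − (+0.4)·(-10)] / -4550 = -0.01868
∂h/∂y = [(-35)·(+0.4) − (-140)·(+0.9)] / -4550 = -0.02462
Flow direction (−∇h) has components (+0.01868 E, +0.02462 N).
Azimuth = atan2(E, N) = atan2(+0.01868, +0.02462) = 37.2° ≈ 037°.

037°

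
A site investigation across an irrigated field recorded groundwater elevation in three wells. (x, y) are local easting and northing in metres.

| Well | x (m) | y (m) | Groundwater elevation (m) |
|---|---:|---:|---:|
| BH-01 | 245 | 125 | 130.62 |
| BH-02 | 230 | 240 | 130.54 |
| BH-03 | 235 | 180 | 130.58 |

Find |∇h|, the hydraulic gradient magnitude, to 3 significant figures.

0.000870

Differences from BH-01: to BH-02 (Δx, Δy, Δh) = (-15, 115, -0.08); to BH-03 = (-10, 55, -0.04).
Determinant of the coordinate differences = (-15)·55 − (-10)·115 = 325.
∂h/∂x = [(-0.08)·55 − (-0.04)·115] / 325 = +0.0006154
∂h/∂y = [(-15)·(-0.04) − (-10)·(-0.08)] / 325 = -0.0006154
|∇h| = √(0.0006154² + -0.0006154²) = 0.0008703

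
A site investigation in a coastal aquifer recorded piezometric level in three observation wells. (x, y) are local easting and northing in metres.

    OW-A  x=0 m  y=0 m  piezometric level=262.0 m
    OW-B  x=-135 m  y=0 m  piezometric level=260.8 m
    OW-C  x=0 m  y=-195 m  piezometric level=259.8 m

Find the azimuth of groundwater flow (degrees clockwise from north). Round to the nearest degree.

218°

∂h/∂x = (260.8 − 262.0) / (-135 − 0) = +0.008889
∂h/∂y = (259.8 − 262.0) / (-195 − 0) = +0.01128
Flow direction (−∇h) has components (-0.008889 E, -0.01128 N).
Azimuth = atan2(E, N) = atan2(-0.008889, -0.01128) = 218.2° ≈ 218°.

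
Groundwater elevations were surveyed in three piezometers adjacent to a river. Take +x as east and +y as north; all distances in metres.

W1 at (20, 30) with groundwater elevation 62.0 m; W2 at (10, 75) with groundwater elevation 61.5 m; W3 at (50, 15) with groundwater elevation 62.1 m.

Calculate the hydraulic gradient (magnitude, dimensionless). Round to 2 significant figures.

With h = a·x + b·y + c and W1 as origin, the differences give:
  (-10)·a + 45·b = -0.5
  30·a + (-15)·b = +0.1
Eliminate b (×(-15) and ×45, subtract): -1200·a = 3.00 → a = ∂h/∂x = -0.002500
Back-substitute: b = ∂h/∂y = -0.01167.
|∇h| = √(-0.002500² + -0.01167²) = 0.01193

0.012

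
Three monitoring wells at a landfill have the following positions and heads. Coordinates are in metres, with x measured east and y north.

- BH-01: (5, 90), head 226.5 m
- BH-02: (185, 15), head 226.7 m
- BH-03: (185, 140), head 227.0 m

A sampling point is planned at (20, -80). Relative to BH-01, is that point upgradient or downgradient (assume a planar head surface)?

Differences from BH-01: to BH-02 (Δx, Δy, Δh) = (180, -75, +0.2); to BH-03 = (180, 50, +0.5).
Solve a·Δx + b·Δy = Δh: det = 180·50 − 180·(-75) = 22500.
∂h/∂x = [(+0.2)·50 − (+0.5)·(-75)] / 22500 = +0.002111
∂h/∂y = [180·(+0.5) − 180·(+0.2)] / 22500 = +0.002400
Head at (20, -80) = 226.5 + (+0.002111)·(15) + (+0.002400)·(-170) = 226.12 m.
That is lower than the 226.5 m at BH-01, so the point is downgradient.

downgradient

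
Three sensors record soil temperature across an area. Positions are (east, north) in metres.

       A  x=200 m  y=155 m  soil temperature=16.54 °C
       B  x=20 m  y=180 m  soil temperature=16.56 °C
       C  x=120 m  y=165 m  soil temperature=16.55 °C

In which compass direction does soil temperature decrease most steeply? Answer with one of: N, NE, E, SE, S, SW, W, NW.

N

Taking A as reference: B−A = (-180, 25, +0.02); C−A = (-80, 10, +0.01).
Solve a·Δx + b·Δy = ΔT: det = (-180)·10 − (-80)·25 = 200.
∂T/∂x = [(+0.02)·10 − (+0.01)·25] / 200 = -0.0002500
∂T/∂y = [(-180)·(+0.01) − (-80)·(+0.02)] / 200 = -0.001000
Steepest decrease is along −∇f = (+0.0002500 E, +0.001000 N) → north.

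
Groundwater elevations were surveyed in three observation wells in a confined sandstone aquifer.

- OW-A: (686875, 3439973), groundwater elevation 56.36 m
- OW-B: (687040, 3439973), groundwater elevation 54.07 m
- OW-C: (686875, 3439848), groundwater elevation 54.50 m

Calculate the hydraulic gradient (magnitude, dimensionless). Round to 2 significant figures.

0.020

∂h/∂x = (54.07 − 56.36) / (687040 − 686875) = -0.01388
∂h/∂y = (54.50 − 56.36) / (3439848 − 3439973) = +0.01488
|∇h| = √(-0.01388² + 0.01488²) = 0.02035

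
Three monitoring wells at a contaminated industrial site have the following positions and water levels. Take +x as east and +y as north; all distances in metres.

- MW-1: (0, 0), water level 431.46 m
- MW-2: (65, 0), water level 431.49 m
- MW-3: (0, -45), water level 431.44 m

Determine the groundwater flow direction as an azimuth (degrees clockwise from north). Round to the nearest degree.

∂h/∂x = (431.49 − 431.46) / (65 − 0) = +0.0004615
∂h/∂y = (431.44 − 431.46) / (-45 − 0) = +0.0004444
Flow direction (−∇h) has components (-0.0004615 E, -0.0004444 N).
Azimuth = atan2(E, N) = atan2(-0.0004615, -0.0004444) = 226.1° ≈ 226°.

226°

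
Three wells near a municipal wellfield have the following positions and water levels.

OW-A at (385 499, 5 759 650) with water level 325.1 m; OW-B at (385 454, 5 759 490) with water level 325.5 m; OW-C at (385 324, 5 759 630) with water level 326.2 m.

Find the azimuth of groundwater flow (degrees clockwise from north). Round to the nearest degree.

Differences from OW-A: to OW-B (Δx, Δy, Δh) = (-45, -160, +0.4); to OW-C = (-175, -20, +1.1).
Solve a·Δx + b·Δy = Δh: det = (-45)·(-20) − (-175)·(-160) = -27100.
∂h/∂x = [(+0.4)·(-20) − (+1.1)·(-160)] / -27100 = -0.006199
∂h/∂y = [(-45)·(+1.1) − (-175)·(+0.4)] / -27100 = -0.0007565
Flow direction (−∇h) has components (+0.006199 E, +0.0007565 N).
Azimuth = atan2(E, N) = atan2(+0.006199, +0.0007565) = 83.0° ≈ 083°.

083°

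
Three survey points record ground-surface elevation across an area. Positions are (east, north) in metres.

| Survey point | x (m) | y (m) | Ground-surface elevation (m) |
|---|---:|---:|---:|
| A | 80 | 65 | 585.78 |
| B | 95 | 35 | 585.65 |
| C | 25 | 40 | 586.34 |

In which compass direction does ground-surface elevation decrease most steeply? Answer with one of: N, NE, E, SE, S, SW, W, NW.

Differences from A: to B (Δx, Δy, Δh) = (15, -30, -0.13); to C = (-55, -25, +0.56).
Solve a·Δx + b·Δy = Δz: det = 15·(-25) − (-55)·(-30) = -2025.
∂z/∂x = [(-0.13)·(-25) − (+0.56)·(-30)] / -2025 = -0.009901
∂z/∂y = [15·(+0.56) − (-55)·(-0.13)] / -2025 = -0.0006173
Steepest decrease is along −∇f = (+0.009901 E, +0.0006173 N) → east.

E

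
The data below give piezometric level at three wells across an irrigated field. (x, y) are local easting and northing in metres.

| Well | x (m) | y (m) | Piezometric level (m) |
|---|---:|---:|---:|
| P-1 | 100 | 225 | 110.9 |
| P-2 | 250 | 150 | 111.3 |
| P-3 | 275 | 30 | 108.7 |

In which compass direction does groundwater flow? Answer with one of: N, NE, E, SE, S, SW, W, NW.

SW

Three-point gradient (reference P-1): Δ to P-2 = (150, -75, +0.4), Δ to P-3 = (175, -195, -2.2).
∂h/∂x = +0.01507, ∂h/∂y = +0.02481 (det = -16125).
Flow = −∇h = (-0.01507 east, -0.02481 north), which points southwest.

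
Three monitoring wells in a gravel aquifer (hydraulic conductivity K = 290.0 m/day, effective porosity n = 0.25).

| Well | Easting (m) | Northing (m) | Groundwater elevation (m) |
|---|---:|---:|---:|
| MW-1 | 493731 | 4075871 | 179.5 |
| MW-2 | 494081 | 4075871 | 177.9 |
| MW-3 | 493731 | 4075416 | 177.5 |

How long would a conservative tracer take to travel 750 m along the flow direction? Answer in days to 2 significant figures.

100 days

∂h/∂x = (177.9 − 179.5) / (494081 − 493731) = -0.004571
∂h/∂y = (177.5 − 179.5) / (4075416 − 4075871) = +0.004396
|∇h| = √(-0.004571² + 0.004396²) = 0.006342
Seepage velocity v = K·i/n = 290.0 × 0.006342 / 0.25 = 7.357 m/day.
t = 750 / 7.357 = 101.9 days.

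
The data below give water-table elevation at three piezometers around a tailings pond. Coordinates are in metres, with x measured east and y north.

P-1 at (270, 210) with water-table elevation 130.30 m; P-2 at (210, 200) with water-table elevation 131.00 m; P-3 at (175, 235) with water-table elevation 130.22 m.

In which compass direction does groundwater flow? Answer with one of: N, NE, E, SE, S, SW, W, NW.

N

Taking P-1 as reference: P-2−P-1 = (-60, -10, +0.70); P-3−P-1 = (-95, 25, -0.08).
Determinant of the coordinate differences = (-60)·25 − (-95)·(-10) = -2450.
∂h/∂x = [(+0.70)·25 − (-0.08)·(-10)] / -2450 = -0.006816
∂h/∂y = [(-60)·(-0.08) − (-95)·(+0.70)] / -2450 = -0.02910
Flow = −∇h = (+0.006816 east, +0.02910 north), which points north.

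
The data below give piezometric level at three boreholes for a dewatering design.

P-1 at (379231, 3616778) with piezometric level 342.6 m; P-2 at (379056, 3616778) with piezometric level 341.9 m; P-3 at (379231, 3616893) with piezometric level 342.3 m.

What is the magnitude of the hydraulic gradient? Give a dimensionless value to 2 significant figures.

0.0048

∂h/∂x = (341.9 − 342.6) / (379056 − 379231) = +0.004000
∂h/∂y = (342.3 − 342.6) / (3616893 − 3616778) = -0.002609
|∇h| = √(0.004000² + -0.002609²) = 0.004776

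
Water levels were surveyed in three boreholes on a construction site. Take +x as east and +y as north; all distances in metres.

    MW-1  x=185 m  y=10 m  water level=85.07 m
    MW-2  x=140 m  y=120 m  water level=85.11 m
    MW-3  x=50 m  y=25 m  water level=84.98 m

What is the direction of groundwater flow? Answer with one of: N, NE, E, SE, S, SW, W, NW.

Taking MW-1 as reference: MW-2−MW-1 = (-45, 110, +0.04); MW-3−MW-1 = (-135, 15, -0.09).
Determinant of the coordinate differences = (-45)·15 − (-135)·110 = 14175.
∂h/∂x = [(+0.04)·15 − (-0.09)·110] / 14175 = +0.0007407
∂h/∂y = [(-45)·(-0.09) − (-135)·(+0.04)] / 14175 = +0.0006667
Flow = −∇h = (-0.0007407 east, -0.0006667 north), which points southwest.

SW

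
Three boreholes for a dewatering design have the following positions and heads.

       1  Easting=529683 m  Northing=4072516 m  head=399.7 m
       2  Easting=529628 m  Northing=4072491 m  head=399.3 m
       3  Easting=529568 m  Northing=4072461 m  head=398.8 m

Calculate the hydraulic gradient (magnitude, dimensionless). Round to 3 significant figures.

Taking 1 as reference: 2−1 = (-55, -25, -0.4); 3−1 = (-115, -55, -0.9).
Solve a·Δx + b·Δy = Δh: det = (-55)·(-55) − (-115)·(-25) = 150.
∂h/∂x = [(-0.4)·(-55) − (-0.9)·(-25)] / 150 = -0.003333
∂h/∂y = [(-55)·(-0.9) − (-115)·(-0.4)] / 150 = +0.02333
|∇h| = √(-0.003333² + 0.02333²) = 0.02357

0.0236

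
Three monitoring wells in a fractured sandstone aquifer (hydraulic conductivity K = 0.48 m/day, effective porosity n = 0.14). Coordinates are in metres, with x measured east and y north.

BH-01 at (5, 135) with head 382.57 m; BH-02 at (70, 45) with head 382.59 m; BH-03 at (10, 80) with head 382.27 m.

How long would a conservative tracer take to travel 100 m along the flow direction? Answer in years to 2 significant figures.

7.3 years

Three-point gradient (reference BH-01): Δ to BH-02 = (65, -90, +0.02), Δ to BH-03 = (5, -55, -0.30).
∂h/∂x = +0.008992, ∂h/∂y = +0.006272 (det = -3125).
|∇h| = √(0.008992² + 0.006272²) = 0.01096
Seepage velocity v = K·i/n = 0.48 × 0.01096 / 0.14 = 0.03758 m/day.
t = 100 / 0.03758 = 2661 days = 7.29 years.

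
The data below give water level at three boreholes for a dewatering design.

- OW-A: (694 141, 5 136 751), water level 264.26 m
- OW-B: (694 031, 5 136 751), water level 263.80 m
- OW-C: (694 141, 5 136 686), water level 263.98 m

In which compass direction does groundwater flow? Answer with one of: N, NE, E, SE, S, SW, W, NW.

∂h/∂x = (263.80 − 264.26) / (694031 − 694141) = +0.004182
∂h/∂y = (263.98 − 264.26) / (5136686 − 5136751) = +0.004308
Flow = −∇h = (-0.004182 east, -0.004308 north), which points southwest.

SW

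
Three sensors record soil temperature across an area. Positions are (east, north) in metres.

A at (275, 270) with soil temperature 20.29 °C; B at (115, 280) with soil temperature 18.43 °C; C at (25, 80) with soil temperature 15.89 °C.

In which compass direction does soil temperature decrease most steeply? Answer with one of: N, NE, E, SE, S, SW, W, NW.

Differences from A: to B (Δx, Δy, Δh) = (-160, 10, -1.86); to C = (-250, -190, -4.40).
Solve a·Δx + b·Δy = ΔT: det = (-160)·(-190) − (-250)·10 = 32900.
∂T/∂x = [(-1.86)·(-190) − (-4.40)·10] / 32900 = +0.01208
∂T/∂y = [(-160)·(-4.40) − (-250)·(-1.86)] / 32900 = +0.007264
Steepest decrease is along −∇f = (-0.01208 E, -0.007264 N) → southwest.

SW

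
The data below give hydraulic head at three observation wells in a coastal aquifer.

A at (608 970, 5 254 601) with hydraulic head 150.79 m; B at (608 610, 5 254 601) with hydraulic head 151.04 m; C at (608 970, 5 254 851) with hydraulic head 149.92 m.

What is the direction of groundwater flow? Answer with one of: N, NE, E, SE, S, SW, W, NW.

N

∂h/∂x = (151.04 − 150.79) / (608610 − 608970) = -0.0006944
∂h/∂y = (149.92 − 150.79) / (5254851 − 5254601) = -0.003480
Flow = −∇h = (+0.0006944 east, +0.003480 north), which points north.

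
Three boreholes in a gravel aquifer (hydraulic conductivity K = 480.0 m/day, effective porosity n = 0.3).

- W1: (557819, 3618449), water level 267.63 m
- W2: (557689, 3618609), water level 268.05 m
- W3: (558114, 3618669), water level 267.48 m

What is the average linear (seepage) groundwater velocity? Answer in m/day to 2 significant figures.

With h = a·x + b·y + c and W1 as origin, the differences give:
  (-130)·a + 160·b = +0.42
  295·a + 220·b = -0.15
Eliminate b (×220 and ×160, subtract): -75800·a = 116.400 → a = ∂h/∂x = -0.001536
Back-substitute: b = ∂h/∂y = +0.001377.
|∇h| = √(-0.001536² + 0.001377²) = 0.002063
Seepage velocity v = K·i/n = 480.0 × 0.002063 / 0.3 = 3.301 m/day.

3.3 m/day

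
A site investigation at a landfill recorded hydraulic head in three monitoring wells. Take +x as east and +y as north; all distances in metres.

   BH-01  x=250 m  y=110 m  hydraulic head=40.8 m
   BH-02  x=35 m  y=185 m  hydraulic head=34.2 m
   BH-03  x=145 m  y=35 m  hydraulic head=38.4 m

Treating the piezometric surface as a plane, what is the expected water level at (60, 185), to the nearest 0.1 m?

Three-point gradient (reference BH-01): Δ to BH-02 = (-215, 75, -6.6), Δ to BH-03 = (-105, -75, -2.4).
∂h/∂x = +0.02812, ∂h/∂y = -0.007375 (det = 24000).
h(60, 185) = 40.8 + (+0.02812)·(-190) + (-0.007375)·(75) = 40.8 -5.344 -0.553 = 34.903 m.

34.9 m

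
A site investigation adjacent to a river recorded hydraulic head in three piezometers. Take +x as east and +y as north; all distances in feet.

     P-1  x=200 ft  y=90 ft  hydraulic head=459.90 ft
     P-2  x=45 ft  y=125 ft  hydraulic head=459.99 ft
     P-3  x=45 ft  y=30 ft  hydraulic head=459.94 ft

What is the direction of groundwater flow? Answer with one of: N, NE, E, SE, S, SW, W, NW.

SE

Three-point gradient (reference P-1): Δ to P-2 = (-155, 35, +0.09), Δ to P-3 = (-155, -60, +0.04).
∂h/∂x = -0.0004618, ∂h/∂y = +0.0005263 (det = 14725).
Flow = −∇h = (+0.0004618 east, -0.0005263 north), which points southeast.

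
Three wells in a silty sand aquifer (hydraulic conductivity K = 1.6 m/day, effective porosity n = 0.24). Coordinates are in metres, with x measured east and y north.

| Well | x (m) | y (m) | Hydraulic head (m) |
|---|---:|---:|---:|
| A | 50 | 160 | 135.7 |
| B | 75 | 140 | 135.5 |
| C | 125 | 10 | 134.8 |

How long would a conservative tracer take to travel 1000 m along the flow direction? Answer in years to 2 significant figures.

65 years

Taking A as reference: B−A = (25, -20, -0.2); C−A = (75, -150, -0.9).
Solve a·Δx + b·Δy = Δh: det = 25·(-150) − 75·(-20) = -2250.
∂h/∂x = [(-0.2)·(-150) − (-0.9)·(-20)] / -2250 = -0.005333
∂h/∂y = [25·(-0.9) − 75·(-0.2)] / -2250 = +0.003333
|∇h| = √(-0.005333² + 0.003333²) = 0.006289
Seepage velocity v = K·i/n = 1.6 × 0.006289 / 0.24 = 0.04193 m/day.
t = 1000 / 0.04193 = 2.385e+04 days = 65.3 years.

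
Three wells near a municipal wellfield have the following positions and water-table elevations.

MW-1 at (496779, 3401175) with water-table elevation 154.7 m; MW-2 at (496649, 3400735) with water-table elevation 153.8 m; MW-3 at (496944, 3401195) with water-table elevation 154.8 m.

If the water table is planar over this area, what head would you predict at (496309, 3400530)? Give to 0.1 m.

Differences from MW-1: to MW-2 (Δx, Δy, Δh) = (-130, -440, -0.9); to MW-3 = (165, 20, +0.1).
Determinant of the coordinate differences = (-130)·20 − 165·(-440) = 70000.
∂h/∂x = [(-0.9)·20 − (+0.1)·(-440)] / 70000 = +0.0003714
∂h/∂y = [(-130)·(+0.1) − 165·(-0.9)] / 70000 = +0.001936
h(496309, 3400530) = 154.7 + (+0.0003714)·(-470) + (+0.001936)·(-645) = 154.7 -0.175 -1.249 = 153.277 m.

153.3 m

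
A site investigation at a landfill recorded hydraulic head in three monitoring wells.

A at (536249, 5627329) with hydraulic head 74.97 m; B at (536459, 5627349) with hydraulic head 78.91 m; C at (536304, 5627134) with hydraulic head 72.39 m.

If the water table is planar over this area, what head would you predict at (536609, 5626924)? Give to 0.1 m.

Taking A as reference: B−A = (210, 20, +3.94); C−A = (55, -195, -2.58).
Solve a·Δx + b·Δy = Δh: det = 210·(-195) − 55·20 = -42050.
∂h/∂x = [(+3.94)·(-195) − (-2.58)·20] / -42050 = +0.01704
∂h/∂y = [210·(-2.58) − 55·(+3.94)] / -42050 = +0.01804
h(536609, 5626924) = 74.97 + (+0.01704)·(360) + (+0.01804)·(-405) = 74.97 +6.136 -7.305 = 73.800 m.

73.8 m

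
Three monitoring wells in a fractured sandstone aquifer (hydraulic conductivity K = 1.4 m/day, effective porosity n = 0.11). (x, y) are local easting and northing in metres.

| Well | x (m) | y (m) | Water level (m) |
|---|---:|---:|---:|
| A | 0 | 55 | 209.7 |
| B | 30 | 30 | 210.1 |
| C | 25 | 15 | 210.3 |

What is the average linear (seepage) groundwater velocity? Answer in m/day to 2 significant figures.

Taking A as reference: B−A = (30, -25, +0.4); C−A = (25, -40, +0.6).
Solve a·Δx + b·Δy = Δh: det = 30·(-40) − 25·(-25) = -575.
∂h/∂x = [(+0.4)·(-40) − (+0.6)·(-25)] / -575 = +0.001739
∂h/∂y = [30·(+0.6) − 25·(+0.4)] / -575 = -0.01391
|∇h| = √(0.001739² + -0.01391²) = 0.01402
Seepage velocity v = K·i/n = 1.4 × 0.01402 / 0.11 = 0.1784 m/day.

0.18 m/day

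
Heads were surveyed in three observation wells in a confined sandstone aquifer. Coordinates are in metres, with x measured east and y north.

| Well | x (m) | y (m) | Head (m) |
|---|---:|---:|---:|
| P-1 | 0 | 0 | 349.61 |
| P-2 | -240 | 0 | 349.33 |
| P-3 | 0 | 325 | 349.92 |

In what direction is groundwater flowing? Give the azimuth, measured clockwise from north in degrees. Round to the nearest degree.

∂h/∂x = (349.33 − 349.61) / (-240 − 0) = +0.001167
∂h/∂y = (349.92 − 349.61) / (325 − 0) = +0.0009538
Flow direction (−∇h) has components (-0.001167 E, -0.0009538 N).
Azimuth = atan2(E, N) = atan2(-0.001167, -0.0009538) = 230.7° ≈ 231°.

231°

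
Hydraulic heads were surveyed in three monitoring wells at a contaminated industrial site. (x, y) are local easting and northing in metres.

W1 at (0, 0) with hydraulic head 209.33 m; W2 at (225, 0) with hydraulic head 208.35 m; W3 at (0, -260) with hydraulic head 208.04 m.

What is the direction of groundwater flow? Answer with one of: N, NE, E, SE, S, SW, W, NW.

SE

∂h/∂x = (208.35 − 209.33) / (225 − 0) = -0.004356
∂h/∂y = (208.04 − 209.33) / (-260 − 0) = +0.004962
Flow = −∇h = (+0.004356 east, -0.004962 north), which points southeast.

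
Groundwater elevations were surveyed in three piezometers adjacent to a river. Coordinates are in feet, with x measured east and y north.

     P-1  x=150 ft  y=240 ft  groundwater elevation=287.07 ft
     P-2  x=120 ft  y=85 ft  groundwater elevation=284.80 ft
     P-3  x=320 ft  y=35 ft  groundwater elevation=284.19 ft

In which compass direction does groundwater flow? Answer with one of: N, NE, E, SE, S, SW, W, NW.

S

Differences from P-1: to P-2 (Δx, Δy, Δh) = (-30, -155, -2.27); to P-3 = (170, -205, -2.88).
Determinant of the coordinate differences = (-30)·(-205) − 170·(-155) = 32500.
∂h/∂x = [(-2.27)·(-205) − (-2.88)·(-155)] / 32500 = +0.0005831
∂h/∂y = [(-30)·(-2.88) − 170·(-2.27)] / 32500 = +0.01453
Flow = −∇h = (-0.0005831 east, -0.01453 north), which points south.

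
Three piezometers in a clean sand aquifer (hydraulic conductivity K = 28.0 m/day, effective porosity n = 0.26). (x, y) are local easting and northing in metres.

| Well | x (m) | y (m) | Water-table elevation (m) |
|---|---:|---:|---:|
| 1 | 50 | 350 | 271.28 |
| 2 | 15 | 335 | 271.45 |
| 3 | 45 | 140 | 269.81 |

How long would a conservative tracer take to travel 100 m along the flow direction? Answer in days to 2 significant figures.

With h = a·x + b·y + c and 1 as origin, the differences give:
  (-35)·a + (-15)·b = +0.17
  (-5)·a + (-210)·b = -1.47
Eliminate b (×(-210) and ×(-15), subtract): 7275·a = -57.750 → a = ∂h/∂x = -0.007938
Back-substitute: b = ∂h/∂y = +0.007189.
|∇h| = √(-0.007938² + 0.007189²) = 0.01071
Seepage velocity v = K·i/n = 28.0 × 0.01071 / 0.26 = 1.153 m/day.
t = 100 / 1.153 = 86.73 days.

87 days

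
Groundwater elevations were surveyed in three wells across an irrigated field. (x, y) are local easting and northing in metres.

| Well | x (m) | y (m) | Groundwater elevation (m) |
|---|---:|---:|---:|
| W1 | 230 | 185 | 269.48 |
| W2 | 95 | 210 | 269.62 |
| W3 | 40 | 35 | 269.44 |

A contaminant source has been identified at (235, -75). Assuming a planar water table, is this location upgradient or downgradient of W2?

downgradient

Differences from W1: to W2 (Δx, Δy, Δh) = (-135, 25, +0.14); to W3 = (-190, -150, -0.04).
Determinant of the coordinate differences = (-135)·(-150) − (-190)·25 = 25000.
∂h/∂x = [(+0.14)·(-150) − (-0.04)·25] / 25000 = -0.0008000
∂h/∂y = [(-135)·(-0.04) − (-190)·(+0.14)] / 25000 = +0.001280
Head at (235, -75) = 269.48 + (-0.0008000)·(5) + (+0.001280)·(-260) = 269.14 m.
That is lower than the 269.62 m at W2, so the point is downgradient.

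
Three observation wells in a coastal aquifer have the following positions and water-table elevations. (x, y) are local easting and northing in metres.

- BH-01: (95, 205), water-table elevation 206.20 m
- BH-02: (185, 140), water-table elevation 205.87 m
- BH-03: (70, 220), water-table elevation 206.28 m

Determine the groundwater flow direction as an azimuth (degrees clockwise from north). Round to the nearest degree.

167°

Differences from BH-01: to BH-02 (Δx, Δy, Δh) = (90, -65, -0.33); to BH-03 = (-25, 15, +0.08).
Solve a·Δx + b·Δy = Δh: det = 90·15 − (-25)·(-65) = -275.
∂h/∂x = [(-0.33)·15 − (+0.08)·(-65)] / -275 = -0.0009091
∂h/∂y = [90·(+0.08) − (-25)·(-0.33)] / -275 = +0.003818
Flow direction (−∇h) has components (+0.0009091 E, -0.003818 N).
Azimuth = atan2(E, N) = atan2(+0.0009091, -0.003818) = 166.6° ≈ 167°.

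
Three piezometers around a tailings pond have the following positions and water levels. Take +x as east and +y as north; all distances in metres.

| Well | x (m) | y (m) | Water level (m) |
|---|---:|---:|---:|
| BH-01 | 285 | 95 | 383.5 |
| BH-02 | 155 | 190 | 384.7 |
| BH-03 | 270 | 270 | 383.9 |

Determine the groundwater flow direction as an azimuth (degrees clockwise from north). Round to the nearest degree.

101°

With h = a·x + b·y + c and BH-01 as origin, the differences give:
  (-130)·a + 95·b = +1.2
  (-15)·a + 175·b = +0.4
Eliminate b (×175 and ×95, subtract): -21325·a = 172.00 → a = ∂h/∂x = -0.008066
Back-substitute: b = ∂h/∂y = +0.001594.
Flow direction (−∇h) has components (+0.008066 E, -0.001594 N).
Azimuth = atan2(E, N) = atan2(+0.008066, -0.001594) = 101.2° ≈ 101°.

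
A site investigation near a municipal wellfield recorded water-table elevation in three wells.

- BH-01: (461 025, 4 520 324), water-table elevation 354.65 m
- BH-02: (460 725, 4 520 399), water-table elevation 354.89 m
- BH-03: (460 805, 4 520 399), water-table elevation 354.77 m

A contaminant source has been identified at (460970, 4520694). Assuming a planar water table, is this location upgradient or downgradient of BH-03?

Taking BH-01 as reference: BH-02−BH-01 = (-300, 75, +0.24); BH-03−BH-01 = (-220, 75, +0.12).
Determinant of the coordinate differences = (-300)·75 − (-220)·75 = -6000.
∂h/∂x = [(+0.24)·75 − (+0.12)·75] / -6000 = -0.001500
∂h/∂y = [(-300)·(+0.12) − (-220)·(+0.24)] / -6000 = -0.002800
Head at (460970, 4520694) = 354.65 + (-0.001500)·(-55) + (-0.002800)·(370) = 353.70 m.
That is lower than the 354.77 m at BH-03, so the point is downgradient.

downgradient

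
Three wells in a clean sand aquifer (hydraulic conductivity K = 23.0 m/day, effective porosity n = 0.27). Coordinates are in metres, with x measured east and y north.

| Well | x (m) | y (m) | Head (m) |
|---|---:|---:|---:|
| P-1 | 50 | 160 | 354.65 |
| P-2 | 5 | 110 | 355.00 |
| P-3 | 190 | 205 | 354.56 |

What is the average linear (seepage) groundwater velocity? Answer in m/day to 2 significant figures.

Taking P-1 as reference: P-2−P-1 = (-45, -50, +0.35); P-3−P-1 = (140, 45, -0.09).
Determinant of the coordinate differences = (-45)·45 − 140·(-50) = 4975.
∂h/∂x = [(+0.35)·45 − (-0.09)·(-50)] / 4975 = +0.002261
∂h/∂y = [(-45)·(-0.09) − 140·(+0.35)] / 4975 = -0.009035
|∇h| = √(0.002261² + -0.009035²) = 0.009314
Seepage velocity v = K·i/n = 23.0 × 0.009314 / 0.27 = 0.7934 m/day.

0.79 m/day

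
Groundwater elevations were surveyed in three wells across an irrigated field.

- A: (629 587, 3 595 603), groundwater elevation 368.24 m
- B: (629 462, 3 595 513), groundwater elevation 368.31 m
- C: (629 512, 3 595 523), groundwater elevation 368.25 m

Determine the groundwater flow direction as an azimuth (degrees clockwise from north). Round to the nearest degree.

With h = a·x + b·y + c and A as origin, the differences give:
  (-125)·a + (-90)·b = +0.07
  (-75)·a + (-80)·b = +0.01
Eliminate b (×(-80) and ×(-90), subtract): 3250·a = -4.700 → a = ∂h/∂x = -0.001446
Back-substitute: b = ∂h/∂y = +0.001231.
Flow direction (−∇h) has components (+0.001446 E, -0.001231 N).
Azimuth = atan2(E, N) = atan2(+0.001446, -0.001231) = 130.4° ≈ 130°.

130°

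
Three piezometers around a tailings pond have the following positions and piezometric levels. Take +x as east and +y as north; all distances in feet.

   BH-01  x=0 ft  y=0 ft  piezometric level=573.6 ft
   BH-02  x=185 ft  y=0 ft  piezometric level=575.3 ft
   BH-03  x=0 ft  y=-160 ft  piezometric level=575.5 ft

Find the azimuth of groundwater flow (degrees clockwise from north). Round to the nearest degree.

∂h/∂x = (575.3 − 573.6) / (185 − 0) = +0.009189
∂h/∂y = (575.5 − 573.6) / (-160 − 0) = -0.01187
Flow direction (−∇h) has components (-0.009189 E, +0.01187 N).
Azimuth = atan2(E, N) = atan2(-0.009189, +0.01187) = 322.3° ≈ 322°.

322°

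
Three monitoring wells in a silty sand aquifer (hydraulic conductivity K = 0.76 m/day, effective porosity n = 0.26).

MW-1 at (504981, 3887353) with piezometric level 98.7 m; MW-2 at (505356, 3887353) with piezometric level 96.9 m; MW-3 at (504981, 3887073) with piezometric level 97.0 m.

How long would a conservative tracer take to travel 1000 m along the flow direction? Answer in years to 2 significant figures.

∂h/∂x = (96.9 − 98.7) / (505356 − 504981) = -0.004800
∂h/∂y = (97.0 − 98.7) / (3887073 − 3887353) = +0.006071
|∇h| = √(-0.004800² + 0.006071²) = 0.007739
Seepage velocity v = K·i/n = 0.76 × 0.007739 / 0.26 = 0.02262 m/day.
t = 1000 / 0.02262 = 4.421e+04 days = 121 years.

120 years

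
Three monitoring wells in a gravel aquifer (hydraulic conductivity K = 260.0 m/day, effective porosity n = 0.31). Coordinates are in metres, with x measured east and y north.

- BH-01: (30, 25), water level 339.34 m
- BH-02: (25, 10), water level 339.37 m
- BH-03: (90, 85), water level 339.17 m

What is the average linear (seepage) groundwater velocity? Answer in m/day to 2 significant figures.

With h = a·x + b·y + c and BH-01 as origin, the differences give:
  (-5)·a + (-15)·b = +0.03
  60·a + 60·b = -0.17
Eliminate b (×60 and ×(-15), subtract): 600·a = -0.750 → a = ∂h/∂x = -0.001250
Back-substitute: b = ∂h/∂y = -0.001583.
|∇h| = √(-0.001250² + -0.001583²) = 0.002017
Seepage velocity v = K·i/n = 260.0 × 0.002017 / 0.31 = 1.692 m/day.

1.7 m/day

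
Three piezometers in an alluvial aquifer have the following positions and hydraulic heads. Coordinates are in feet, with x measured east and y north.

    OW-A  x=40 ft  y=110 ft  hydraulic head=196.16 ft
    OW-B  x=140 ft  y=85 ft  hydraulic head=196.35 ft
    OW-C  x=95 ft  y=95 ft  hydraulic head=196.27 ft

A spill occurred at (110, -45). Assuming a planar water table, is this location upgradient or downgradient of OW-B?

upgradient

Taking OW-A as reference: OW-B−OW-A = (100, -25, +0.19); OW-C−OW-A = (55, -15, +0.11).
Solve a·Δx + b·Δy = Δh: det = 100·(-15) − 55·(-25) = -125.
∂h/∂x = [(+0.19)·(-15) − (+0.11)·(-25)] / -125 = +0.0008000
∂h/∂y = [100·(+0.11) − 55·(+0.19)] / -125 = -0.004400
Head at (110, -45) = 196.16 + (+0.0008000)·(70) + (-0.004400)·(-155) = 196.90 ft.
That is higher than the 196.35 ft at OW-B, so the point is upgradient.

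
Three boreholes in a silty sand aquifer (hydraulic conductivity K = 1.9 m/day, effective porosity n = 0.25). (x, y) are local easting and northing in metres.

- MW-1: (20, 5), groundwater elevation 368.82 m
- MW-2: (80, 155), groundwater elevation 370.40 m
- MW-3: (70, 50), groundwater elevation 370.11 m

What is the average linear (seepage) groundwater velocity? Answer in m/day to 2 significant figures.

Differences from MW-1: to MW-2 (Δx, Δy, Δh) = (60, 150, +1.58); to MW-3 = (50, 45, +1.29).
Determinant of the coordinate differences = 60·45 − 50·150 = -4800.
∂h/∂x = [(+1.58)·45 − (+1.29)·150] / -4800 = +0.02550
∂h/∂y = [60·(+1.29) − 50·(+1.58)] / -4800 = +0.0003333
|∇h| = √(0.02550² + 0.0003333²) = 0.0255
Seepage velocity v = K·i/n = 1.9 × 0.0255 / 0.25 = 0.1938 m/day.

0.19 m/day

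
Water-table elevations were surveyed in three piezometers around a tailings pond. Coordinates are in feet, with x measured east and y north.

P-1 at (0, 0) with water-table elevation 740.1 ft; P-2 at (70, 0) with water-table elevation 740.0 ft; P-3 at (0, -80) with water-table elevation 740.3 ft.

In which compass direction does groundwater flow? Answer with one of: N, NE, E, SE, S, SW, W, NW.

NE

∂h/∂x = (740.0 − 740.1) / (70 − 0) = -0.001429
∂h/∂y = (740.3 − 740.1) / (-80 − 0) = -0.002500
Flow = −∇h = (+0.001429 east, +0.002500 north), which points northeast.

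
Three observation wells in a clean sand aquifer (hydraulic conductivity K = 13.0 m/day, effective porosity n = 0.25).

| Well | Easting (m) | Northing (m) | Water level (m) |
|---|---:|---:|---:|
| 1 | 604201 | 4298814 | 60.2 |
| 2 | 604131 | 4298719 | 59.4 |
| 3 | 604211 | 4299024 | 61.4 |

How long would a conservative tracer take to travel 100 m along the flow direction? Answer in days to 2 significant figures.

280 days

With h = a·x + b·y + c and 1 as origin, the differences give:
  (-70)·a + (-95)·b = -0.8
  10·a + 210·b = +1.2
Eliminate b (×210 and ×(-95), subtract): -13750·a = -54.00 → a = ∂h/∂x = +0.003927
Back-substitute: b = ∂h/∂y = +0.005527.
|∇h| = √(0.003927² + 0.005527²) = 0.00678
Seepage velocity v = K·i/n = 13.0 × 0.00678 / 0.25 = 0.3526 m/day.
t = 100 / 0.3526 = 283.6 days.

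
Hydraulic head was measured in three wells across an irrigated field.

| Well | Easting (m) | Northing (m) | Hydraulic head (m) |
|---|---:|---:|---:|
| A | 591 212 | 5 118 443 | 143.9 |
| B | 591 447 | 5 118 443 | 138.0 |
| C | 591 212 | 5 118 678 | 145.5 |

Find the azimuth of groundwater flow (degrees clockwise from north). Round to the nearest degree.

∂h/∂x = (138.0 − 143.9) / (591447 − 591212) = -0.02511
∂h/∂y = (145.5 − 143.9) / (5118678 − 5118443) = +0.006809
Flow direction (−∇h) has components (+0.02511 E, -0.006809 N).
Azimuth = atan2(E, N) = atan2(+0.02511, -0.006809) = 105.2° ≈ 105°.

105°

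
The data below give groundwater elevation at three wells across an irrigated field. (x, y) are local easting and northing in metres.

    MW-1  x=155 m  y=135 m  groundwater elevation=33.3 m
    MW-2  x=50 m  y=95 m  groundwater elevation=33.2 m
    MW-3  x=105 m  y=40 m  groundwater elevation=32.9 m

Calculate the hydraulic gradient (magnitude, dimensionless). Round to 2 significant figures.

Differences from MW-1: to MW-2 (Δx, Δy, Δh) = (-105, -40, -0.1); to MW-3 = (-50, -95, -0.4).
Solve a·Δx + b·Δy = Δh: det = (-105)·(-95) − (-50)·(-40) = 7975.
∂h/∂x = [(-0.1)·(-95) − (-0.4)·(-40)] / 7975 = -0.0008150
∂h/∂y = [(-105)·(-0.4) − (-50)·(-0.1)] / 7975 = +0.004639
|∇h| = √(-0.0008150² + 0.004639²) = 0.00471

0.0047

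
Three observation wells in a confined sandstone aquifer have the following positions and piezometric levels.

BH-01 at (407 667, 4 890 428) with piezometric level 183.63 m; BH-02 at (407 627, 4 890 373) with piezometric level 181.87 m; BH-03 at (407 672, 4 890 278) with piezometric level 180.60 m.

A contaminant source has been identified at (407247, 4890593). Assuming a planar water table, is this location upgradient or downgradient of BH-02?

Taking BH-01 as reference: BH-02−BH-01 = (-40, -55, -1.76); BH-03−BH-01 = (5, -150, -3.03).
Determinant of the coordinate differences = (-40)·(-150) − 5·(-55) = 6275.
∂h/∂x = [(-1.76)·(-150) − (-3.03)·(-55)] / 6275 = +0.01551
∂h/∂y = [(-40)·(-3.03) − 5·(-1.76)] / 6275 = +0.02072
Head at (407247, 4890593) = 183.63 + (+0.01551)·(-420) + (+0.02072)·(165) = 180.53 m.
That is lower than the 181.87 m at BH-02, so the point is downgradient.

downgradient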